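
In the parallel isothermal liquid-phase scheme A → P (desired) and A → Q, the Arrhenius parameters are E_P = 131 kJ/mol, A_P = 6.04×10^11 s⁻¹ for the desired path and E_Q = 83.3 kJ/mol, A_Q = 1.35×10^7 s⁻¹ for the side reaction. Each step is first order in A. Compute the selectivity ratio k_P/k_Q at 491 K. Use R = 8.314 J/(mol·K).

With equal orders, S_{P/Q} = k_P/k_Q = (A_P/A_Q)·exp[(E_Q−E_P)/(RT)].
(E_Q−E_P)/(RT) = (83.3−131)×10³/(8.314×491) = -47700/4082 = -11.68.
k_P/k_Q = (6.04×10^11/1.35×10^7)·exp(-11.68) = 44741 × 8.420×10^-6 = 0.377.

0.377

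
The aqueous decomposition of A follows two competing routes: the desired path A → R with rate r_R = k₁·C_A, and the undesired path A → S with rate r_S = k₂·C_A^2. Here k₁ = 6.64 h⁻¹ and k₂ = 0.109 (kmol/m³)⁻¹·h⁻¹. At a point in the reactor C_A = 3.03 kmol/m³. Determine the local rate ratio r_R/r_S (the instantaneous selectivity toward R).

S_{R/S} = r_R/r_S = (k₁·C_A)/(k₂·C_A^2) = (k₁/k₂)·C_A⁻¹.
= (6.64×3.030) / (0.109×3.030^2) = 20.12/1.001 = 20.1.

20.1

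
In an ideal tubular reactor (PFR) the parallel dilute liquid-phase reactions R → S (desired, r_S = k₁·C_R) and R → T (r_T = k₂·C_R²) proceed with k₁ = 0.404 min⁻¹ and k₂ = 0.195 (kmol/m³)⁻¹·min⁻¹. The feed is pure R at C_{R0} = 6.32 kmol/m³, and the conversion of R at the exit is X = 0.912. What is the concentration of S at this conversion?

C_R = C_{R0}(1−X) = 0.5562 kmol/m³.
Along a PFR/batch, dC_S/dC_R = −r_S/(r_S+r_T) = −k₁/(k₁+k₂·C_R).
Integrating from C_{R0} to C_R: C_S = (0.404/0.195)·ln[(0.404+0.195·6.32)/(0.404+0.195·0.556)] = 2.072·ln(1.636/0.5125) = 2.405 kmol/m³.

2.41 kmol/m³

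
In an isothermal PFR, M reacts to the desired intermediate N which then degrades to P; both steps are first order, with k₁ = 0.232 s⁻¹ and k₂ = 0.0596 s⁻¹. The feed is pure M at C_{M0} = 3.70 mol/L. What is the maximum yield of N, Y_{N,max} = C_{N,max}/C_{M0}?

At the optimum, C_{N,max}/C_{M0} = (k₁/k₂)^[k₂/(k₂−k₁)].
= (0.232/0.0596)^(0.0596/(0.0596−0.232)) = (3.893)^(-0.3457) = 0.6251.

0.625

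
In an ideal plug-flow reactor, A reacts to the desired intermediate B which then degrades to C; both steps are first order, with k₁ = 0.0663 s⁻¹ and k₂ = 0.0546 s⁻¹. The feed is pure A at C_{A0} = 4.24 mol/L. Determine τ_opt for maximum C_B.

For first-order series the maximum of C_B occurs at τ_opt = ln(k₂/k₁)/(k₂−k₁).
= ln(0.0546/0.0663)/(0.0546−0.0663) = ln(0.8235)/-0.01170 = -0.1942/-0.01170 = 16.6 s.

16.6 s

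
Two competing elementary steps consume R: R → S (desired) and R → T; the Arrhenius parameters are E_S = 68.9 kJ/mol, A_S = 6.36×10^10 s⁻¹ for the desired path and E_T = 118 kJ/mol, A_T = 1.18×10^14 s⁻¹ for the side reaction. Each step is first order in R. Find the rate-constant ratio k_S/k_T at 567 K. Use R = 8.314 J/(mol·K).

Since both paths have the same order in R, the concentration cancels and S_{S/T} = k_S/k_T = (A_S/A_T)·exp[(E_T−E_S)/(RT)].
(E_T−E_S)/(RT) = (118−68.9)×10³/(8.314×567) = 49100/4714 = 10.42.
k_S/k_T = (6.36×10^10/1.18×10^14)·exp(10.42) = 5.390×10^-4 × 33380 = 18.0.
Since E_S < E_T, lowering the temperature improves selectivity toward S.

18.0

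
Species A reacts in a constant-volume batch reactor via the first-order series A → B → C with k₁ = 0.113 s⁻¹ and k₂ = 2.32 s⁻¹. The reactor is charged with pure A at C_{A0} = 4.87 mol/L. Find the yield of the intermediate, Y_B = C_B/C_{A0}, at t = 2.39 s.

Solving the coupled first-order balances gives C_B(t) = [k₁/(k₂−k₁)]·C_{A0}·(e^(−k₁t) − e^(−k₂t)).
e^(−k₁t) = e^(−0.113×2.39) = e^(−0.2701) = 0.7633; e^(−k₂t) = e^(−5.545) = 0.003908.
C_B = 0.113×4.87/(2.32−0.113) × (0.7633−0.003908) = 0.2493×0.7594 = 0.1894 mol/L.
Y_B = C_B/C_{A0} = 0.1894/4.87 = 0.0389.

0.0389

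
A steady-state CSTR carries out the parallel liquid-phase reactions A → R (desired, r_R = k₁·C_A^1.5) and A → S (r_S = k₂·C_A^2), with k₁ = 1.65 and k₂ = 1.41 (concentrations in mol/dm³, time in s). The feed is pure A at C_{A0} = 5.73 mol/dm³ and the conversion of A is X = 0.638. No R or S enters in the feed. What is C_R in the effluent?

Exit C_A = C_{A0}(1−X) = 5.73×0.362 = 2.074 mol/dm³.
In a CSTR the entire volume is at exit conditions, so r_R = 1.65×2.074^1.5 = 4.929 and r_S = 1.41×2.074^2 = 6.067.
Fraction of consumed A going to R: r_R/(r_R+r_S) = 0.4483.
C_R = 0.4483·C_{A0}·X = 0.4483×5.73×0.638 = 1.64 mol/dm³.

1.64 mol/dm³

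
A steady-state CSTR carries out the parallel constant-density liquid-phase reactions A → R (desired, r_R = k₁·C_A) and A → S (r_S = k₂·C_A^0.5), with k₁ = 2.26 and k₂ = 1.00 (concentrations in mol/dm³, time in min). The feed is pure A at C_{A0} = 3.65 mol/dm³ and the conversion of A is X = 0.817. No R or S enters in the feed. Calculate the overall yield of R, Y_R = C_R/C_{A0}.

Exit C_A = C_{A0}(1−X) = 3.65×0.183 = 0.6680 mol/dm³.
In a CSTR the entire volume is at exit conditions, so r_R = 2.26×0.6680 = 1.510 and r_S = 1.00×0.6680^0.5 = 0.8173.
Fraction of consumed A going to R: r_R/(r_R+r_S) = 0.6488.
C_R = 0.6488·C_{A0}·X = 0.6488×3.65×0.817 = 1.93 mol/dm³; Y_R = C_R/C_{A0} = 0.530.

0.530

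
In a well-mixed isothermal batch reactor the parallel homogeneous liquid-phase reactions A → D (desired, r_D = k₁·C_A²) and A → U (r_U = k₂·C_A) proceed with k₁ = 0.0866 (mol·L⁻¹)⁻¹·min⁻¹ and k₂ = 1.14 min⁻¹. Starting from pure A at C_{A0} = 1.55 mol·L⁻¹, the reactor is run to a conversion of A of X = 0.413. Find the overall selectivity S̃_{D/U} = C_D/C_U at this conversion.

C_A = C_{A0}(1−X) = 0.9098 mol·L⁻¹.
Along a PFR/batch, dC_U/dC_A = −r_U/(r_D+r_U) = −k₂/(k₂+k₁·C_A).
Integrating from C_{A0} to C_A: C_U = (1.14/0.0866)·ln[(1.14+0.0866·1.55)/(1.14+0.0866·0.910)] = 13.16·ln(1.274/1.219) = 0.5855 mol·L⁻¹.
Then C_D = (C_{A0}−C_A) − C_U = 0.6402 − 0.5855 = 0.05460 mol·L⁻¹.
S̃_{D/U} = C_D/C_U = 0.05460/0.5855 = 0.0933.

0.0933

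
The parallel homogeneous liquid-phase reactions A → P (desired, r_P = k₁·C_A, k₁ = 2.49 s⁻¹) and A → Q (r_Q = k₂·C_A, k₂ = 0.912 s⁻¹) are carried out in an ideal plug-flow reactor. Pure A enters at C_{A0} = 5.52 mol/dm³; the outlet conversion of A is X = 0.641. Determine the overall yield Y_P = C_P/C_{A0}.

0.469

C_A = C_{A0}(1−X) = 1.982 mol/dm³.
Both paths are first order in A, so the instantaneous fraction to P is constant: dC_P/d(−C_A) = k₁/(k₁+k₂) = 0.7319.
C_P = 0.7319·(C_{A0}−C_A) = 0.7319×3.538 = 2.59 mol/dm³.
Y_P = C_P/C_{A0} = 2.590/5.52 = 0.469.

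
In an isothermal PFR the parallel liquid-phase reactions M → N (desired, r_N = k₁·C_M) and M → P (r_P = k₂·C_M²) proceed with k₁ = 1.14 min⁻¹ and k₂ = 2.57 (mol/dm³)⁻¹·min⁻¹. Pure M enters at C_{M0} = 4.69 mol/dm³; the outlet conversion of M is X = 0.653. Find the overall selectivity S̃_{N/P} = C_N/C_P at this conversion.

C_M = C_{M0}(1−X) = 1.627 mol/dm³.
Along a PFR/batch, dC_N/dC_M = −r_N/(r_N+r_P) = −k₁/(k₁+k₂·C_M).
Integrating from C_{M0} to C_M: C_N = (1.14/2.57)·ln[(1.14+2.57·4.69)/(1.14+2.57·1.63)] = 0.4436·ln(13.19/5.322) = 0.4027 mol/dm³.
C_P = (C_{M0}−C_M)−C_N = 2.660 mol/dm³; S̃_{N/P} = 0.4027/2.660 = 0.151.

0.151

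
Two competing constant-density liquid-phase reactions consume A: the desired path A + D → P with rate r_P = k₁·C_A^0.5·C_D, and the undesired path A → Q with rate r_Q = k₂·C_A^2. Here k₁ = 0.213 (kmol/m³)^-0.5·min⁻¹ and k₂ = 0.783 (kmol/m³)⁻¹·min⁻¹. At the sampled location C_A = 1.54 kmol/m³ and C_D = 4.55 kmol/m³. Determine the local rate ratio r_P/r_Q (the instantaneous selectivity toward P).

S_{P/Q} = r_P/r_Q = (k₁·C_A^0.5·C_D)/(k₂·C_A^2) = (k₁/k₂)·C_A^-1.5·C_D.
= (0.213×1.540^0.5×4.550) / (0.783×1.540^2) = 1.203/1.857 = 0.648.

0.648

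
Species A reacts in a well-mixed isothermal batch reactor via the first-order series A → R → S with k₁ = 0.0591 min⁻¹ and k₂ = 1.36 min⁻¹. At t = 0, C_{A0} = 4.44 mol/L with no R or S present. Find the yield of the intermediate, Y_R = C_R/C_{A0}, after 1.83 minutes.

0.0370

Solving the coupled first-order balances gives C_R(t) = [k₁/(k₂−k₁)]·C_{A0}·(e^(−k₁t) − e^(−k₂t)).
e^(−k₁t) = e^(−0.0591×1.83) = e^(−0.1082) = 0.8975; e^(−k₂t) = e^(−2.489) = 0.08301.
C_R = 0.0591×4.44/(1.36−0.0591) × (0.8975−0.08301) = 0.2017×0.8145 = 0.1643 mol/L.
Y_R = C_R/C_{A0} = 0.1643/4.44 = 0.0370.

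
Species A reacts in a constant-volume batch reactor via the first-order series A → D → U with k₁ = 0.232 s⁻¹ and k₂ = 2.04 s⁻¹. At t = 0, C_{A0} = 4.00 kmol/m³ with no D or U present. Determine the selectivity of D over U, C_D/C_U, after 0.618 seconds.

1.27

Solving the coupled first-order balances gives C_D(t) = [k₁/(k₂−k₁)]·C_{A0}·(e^(−k₁t) − e^(−k₂t)).
e^(−k₁t) = e^(−0.232×0.618) = e^(−0.1434) = 0.8664; e^(−k₂t) = e^(−1.261) = 0.2834.
C_D = 0.232×4.00/(2.04−0.232) × (0.8664−0.2834) = 0.5133×0.5830 = 0.2992 kmol/m³.
C_A = C_{A0}e^(−k₁t) = 3.466 kmol/m³, so C_U = C_{A0}−C_A−C_D = 0.2351 kmol/m³; C_D/C_U = 1.27.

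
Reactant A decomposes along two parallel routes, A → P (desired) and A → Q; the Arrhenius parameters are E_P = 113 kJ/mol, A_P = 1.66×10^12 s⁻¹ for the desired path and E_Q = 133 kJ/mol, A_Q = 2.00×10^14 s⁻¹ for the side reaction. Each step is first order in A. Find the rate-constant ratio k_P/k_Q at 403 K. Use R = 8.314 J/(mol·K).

3.25

k_P/k_Q = (A_P/A_Q)·exp[−(E_P−E_Q)/(RT)] = (A_P/A_Q)·exp[(E_Q−E_P)/(RT)].
(E_Q−E_P)/(RT) = (133−113)×10³/(8.314×403) = 20000/3351 = 5.969.
k_P/k_Q = (1.66×10^12/2.00×10^14)·exp(5.969) = 0.008300 × 391.2 = 3.25.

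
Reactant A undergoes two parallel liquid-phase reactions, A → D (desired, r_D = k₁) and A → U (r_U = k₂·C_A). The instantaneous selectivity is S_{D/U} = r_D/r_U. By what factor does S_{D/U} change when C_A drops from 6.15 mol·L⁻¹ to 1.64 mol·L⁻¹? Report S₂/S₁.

3.75

S_{D/U} = (k₁/k₂)·C_A⁻¹, so S₂/S₁ = (C_{A,2}/C_{A,1})⁻¹.
= 6.15/1.64 = 3.75.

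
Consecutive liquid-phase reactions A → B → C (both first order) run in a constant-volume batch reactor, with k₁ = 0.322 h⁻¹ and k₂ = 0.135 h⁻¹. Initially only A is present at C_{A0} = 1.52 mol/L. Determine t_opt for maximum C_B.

For first-order series the maximum of C_B occurs at t_opt = ln(k₂/k₁)/(k₂−k₁).
= ln(0.135/0.322)/(0.135−0.322) = ln(0.4193)/-0.1870 = -0.8693/-0.1870 = 4.65 h.

4.65 h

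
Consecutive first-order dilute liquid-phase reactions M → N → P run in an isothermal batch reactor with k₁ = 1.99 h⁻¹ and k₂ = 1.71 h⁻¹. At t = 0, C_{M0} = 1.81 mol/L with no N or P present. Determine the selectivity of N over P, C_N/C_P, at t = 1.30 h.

For first-order series with pure M initially, C_N(t) = k₁C_{M0}/(k₂−k₁)·(e^(−k₁t) − e^(−k₂t)).
e^(−k₁t) = e^(−1.99×1.30) = e^(−2.587) = 0.07525; e^(−k₂t) = e^(−2.223) = 0.1083.
C_N = 1.99×1.81/(1.71−1.99) × (0.07525−0.1083) = (-12.86)×(-0.03304) = 0.4250 mol/L.
C_M = C_{M0}e^(−k₁t) = 0.1362 mol/L, so C_P = C_{M0}−C_M−C_N = 1.249 mol/L; C_N/C_P = 0.340.

0.340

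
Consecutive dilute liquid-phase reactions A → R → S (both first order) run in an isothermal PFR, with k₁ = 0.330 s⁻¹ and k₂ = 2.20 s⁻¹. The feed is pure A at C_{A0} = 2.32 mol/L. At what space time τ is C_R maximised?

Setting dC_R/dτ = 0 gives τ_opt = ln(k₂/k₁)/(k₂−k₁).
= ln(2.20/0.330)/(2.20−0.330) = ln(6.667)/1.870 = 1.897/1.870 = 1.01 s.

1.01 s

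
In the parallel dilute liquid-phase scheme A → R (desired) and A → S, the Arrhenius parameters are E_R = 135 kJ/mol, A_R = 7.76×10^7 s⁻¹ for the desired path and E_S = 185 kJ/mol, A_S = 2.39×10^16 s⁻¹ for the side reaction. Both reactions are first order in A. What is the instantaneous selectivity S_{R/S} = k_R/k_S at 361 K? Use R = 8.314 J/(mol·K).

k_R/k_S = (A_R/A_S)·exp[−(E_R−E_S)/(RT)] = (A_R/A_S)·exp[(E_S−E_R)/(RT)].
(E_S−E_R)/(RT) = (185−135)×10³/(8.314×361) = 50000/3001 = 16.66.
k_R/k_S = (7.76×10^7/2.39×10^16)·exp(16.66) = 3.247×10^-9 × 1.718×10^7 = 0.0558.

0.0558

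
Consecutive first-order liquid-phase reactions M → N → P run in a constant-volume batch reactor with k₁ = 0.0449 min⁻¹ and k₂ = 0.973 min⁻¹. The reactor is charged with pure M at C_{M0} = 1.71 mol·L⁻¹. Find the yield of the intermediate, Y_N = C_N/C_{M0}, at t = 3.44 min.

0.0398

The intermediate concentration in a first-order A→B→C sequence is C_N = k₁C_{M0}(e^(−k₁t) − e^(−k₂t))/(k₂−k₁).
e^(−k₁t) = e^(−0.0449×3.44) = e^(−0.1545) = 0.8569; e^(−k₂t) = e^(−3.347) = 0.03519.
C_N = 0.0449×1.71/(0.973−0.0449) × (0.8569−0.03519) = 0.08273×0.8217 = 0.06798 mol·L⁻¹.
Y_N = C_N/C_{M0} = 0.06798/1.71 = 0.0398.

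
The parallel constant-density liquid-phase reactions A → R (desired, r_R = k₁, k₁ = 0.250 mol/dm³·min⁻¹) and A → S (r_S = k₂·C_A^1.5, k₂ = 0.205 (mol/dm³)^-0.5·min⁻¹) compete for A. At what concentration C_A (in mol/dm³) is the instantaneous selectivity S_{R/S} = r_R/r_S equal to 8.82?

0.267 mol/dm³

S_{R/S} = (k₁/k₂)·C_A^-1.5 ⇒ C_A = (S·k₂/k₁)^(1/(-1.5)).
= (8.82×0.205/0.250)^(-0.6667) = (7.232)^(-0.6667) = 0.267 mol/dm³.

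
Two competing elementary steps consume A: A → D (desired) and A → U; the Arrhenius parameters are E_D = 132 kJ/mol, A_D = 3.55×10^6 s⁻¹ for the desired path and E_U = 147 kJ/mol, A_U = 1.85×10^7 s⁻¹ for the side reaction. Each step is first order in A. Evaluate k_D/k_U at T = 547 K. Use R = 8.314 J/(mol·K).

With equal orders, S_{D/U} = k_D/k_U = (A_D/A_U)·exp[(E_U−E_D)/(RT)].
(E_U−E_D)/(RT) = (147−132)×10³/(8.314×547) = 15000/4548 = 3.298.
k_D/k_U = (3.55×10^6/1.85×10^7)·exp(3.298) = 0.1919 × 27.07 = 5.19.
Since E_D < E_U, lowering the temperature improves selectivity toward D.

5.19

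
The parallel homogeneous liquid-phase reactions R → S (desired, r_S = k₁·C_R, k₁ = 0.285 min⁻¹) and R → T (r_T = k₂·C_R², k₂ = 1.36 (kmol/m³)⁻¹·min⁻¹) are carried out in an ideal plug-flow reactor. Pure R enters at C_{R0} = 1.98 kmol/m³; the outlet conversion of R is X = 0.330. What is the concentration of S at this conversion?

C_R = C_{R0}(1−X) = 1.327 kmol/m³.
Along a PFR/batch, dC_S/dC_R = −r_S/(r_S+r_T) = −k₁/(k₁+k₂·C_R).
Integrating from C_{R0} to C_R: C_S = (0.285/1.36)·ln[(0.285+1.36·1.98)/(0.285+1.36·1.33)] = 0.2096·ln(2.978/2.089) = 0.07427 kmol/m³.

0.0743 kmol/m³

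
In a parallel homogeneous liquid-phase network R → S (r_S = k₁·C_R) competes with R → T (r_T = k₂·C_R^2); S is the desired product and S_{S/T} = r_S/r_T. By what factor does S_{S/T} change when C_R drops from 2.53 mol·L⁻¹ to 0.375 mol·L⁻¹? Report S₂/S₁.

S_{S/T} = (k₁/k₂)·C_R⁻¹, so S₂/S₁ = (C_{R,2}/C_{R,1})⁻¹.
= 2.53/0.375 = 6.75.

6.75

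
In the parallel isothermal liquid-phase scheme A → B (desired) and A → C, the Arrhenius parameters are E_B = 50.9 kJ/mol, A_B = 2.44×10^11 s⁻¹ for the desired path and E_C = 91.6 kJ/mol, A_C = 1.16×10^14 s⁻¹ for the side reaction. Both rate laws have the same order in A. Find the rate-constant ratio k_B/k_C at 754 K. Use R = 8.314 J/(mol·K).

1.39

With equal orders, S_{B/C} = k_B/k_C = (A_B/A_C)·exp[(E_C−E_B)/(RT)].
(E_C−E_B)/(RT) = (91.6−50.9)×10³/(8.314×754) = 40700/6269 = 6.493.
k_B/k_C = (2.44×10^11/1.16×10^14)·exp(6.493) = 0.002103 × 660.2 = 1.39.
Since E_B < E_C, lowering the temperature improves selectivity toward B.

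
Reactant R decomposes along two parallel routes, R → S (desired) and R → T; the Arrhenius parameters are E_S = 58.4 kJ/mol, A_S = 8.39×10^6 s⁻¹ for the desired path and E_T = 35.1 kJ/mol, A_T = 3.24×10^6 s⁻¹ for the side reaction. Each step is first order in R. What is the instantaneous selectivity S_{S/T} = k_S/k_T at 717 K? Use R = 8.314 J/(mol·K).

0.0520

With equal orders, S_{S/T} = k_S/k_T = (A_S/A_T)·exp[(E_T−E_S)/(RT)].
(E_T−E_S)/(RT) = (35.1−58.4)×10³/(8.314×717) = -23300/5961 = -3.909.
k_S/k_T = (8.39×10^6/3.24×10^6)·exp(-3.909) = 2.590 × 0.02007 = 0.0520.
Since E_S > E_T, raising the temperature improves selectivity toward S.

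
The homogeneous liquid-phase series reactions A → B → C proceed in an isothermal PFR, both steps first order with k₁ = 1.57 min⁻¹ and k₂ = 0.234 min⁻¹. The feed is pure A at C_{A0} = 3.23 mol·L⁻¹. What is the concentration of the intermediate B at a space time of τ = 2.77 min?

Solving the coupled first-order balances gives C_B(τ) = [k₁/(k₂−k₁)]·C_{A0}·(e^(−k₁τ) − e^(−k₂τ)).
e^(−k₁τ) = e^(−1.57×2.77) = e^(−4.349) = 0.01292; e^(−k₂τ) = e^(−0.6482) = 0.5230.
C_B = 1.57×3.23/(0.234−1.57) × (0.01292−0.5230) = (-3.796)×(-0.5101) = 1.936 mol·L⁻¹.

1.94 mol·L⁻¹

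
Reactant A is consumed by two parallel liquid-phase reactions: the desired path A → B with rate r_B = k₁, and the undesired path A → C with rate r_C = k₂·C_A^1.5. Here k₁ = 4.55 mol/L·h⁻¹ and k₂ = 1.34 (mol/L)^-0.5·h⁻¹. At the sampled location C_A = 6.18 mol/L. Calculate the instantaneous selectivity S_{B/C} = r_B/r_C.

0.221

S_{B/C} = r_B/r_C = (k₁)/(k₂·C_A^1.5) = (k₁/k₂)·C_A^-1.5.
= (4.55) / (1.34×6.180^1.5) = 4.550/20.59 = 0.221.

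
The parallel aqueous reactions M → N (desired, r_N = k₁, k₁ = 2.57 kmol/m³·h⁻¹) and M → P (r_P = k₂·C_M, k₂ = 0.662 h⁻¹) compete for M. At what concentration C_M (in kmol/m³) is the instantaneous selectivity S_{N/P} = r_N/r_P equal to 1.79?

2.17 kmol/m³

S_{N/P} = (k₁/k₂)·C_M⁻¹ ⇒ C_M = (S·k₂/k₁)^(-1).
= (1.79×0.662/2.57)^(-1) = (0.4611)^(-1) = 2.17 kmol/m³.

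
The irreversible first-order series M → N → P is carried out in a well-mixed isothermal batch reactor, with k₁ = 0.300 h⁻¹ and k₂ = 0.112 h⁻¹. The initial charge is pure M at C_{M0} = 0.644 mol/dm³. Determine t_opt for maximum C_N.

5.24 h

Setting dC_N/dt = 0 gives t_opt = ln(k₂/k₁)/(k₂−k₁).
= ln(0.112/0.300)/(0.112−0.300) = ln(0.3733)/-0.1880 = -0.9853/-0.1880 = 5.24 h.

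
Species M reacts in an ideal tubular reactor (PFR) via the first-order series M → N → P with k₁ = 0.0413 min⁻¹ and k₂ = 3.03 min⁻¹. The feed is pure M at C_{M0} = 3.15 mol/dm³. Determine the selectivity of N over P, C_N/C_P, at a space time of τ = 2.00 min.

0.191

Solving the coupled first-order balances gives C_N(τ) = [k₁/(k₂−k₁)]·C_{M0}·(e^(−k₁τ) − e^(−k₂τ)).
e^(−k₁τ) = e^(−0.0413×2.00) = e^(−0.08260) = 0.9207; e^(−k₂τ) = e^(−6.060) = 0.002334.
C_N = 0.0413×3.15/(3.03−0.0413) × (0.9207−0.002334) = 0.04353×0.9184 = 0.03998 mol/dm³.
C_M = C_{M0}e^(−k₁τ) = 2.900 mol/dm³, so C_P = C_{M0}−C_M−C_N = 0.2098 mol/dm³; C_N/C_P = 0.191.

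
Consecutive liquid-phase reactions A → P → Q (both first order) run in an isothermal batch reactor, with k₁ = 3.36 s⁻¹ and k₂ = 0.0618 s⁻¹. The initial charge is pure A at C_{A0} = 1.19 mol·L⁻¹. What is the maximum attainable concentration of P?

1.10 mol·L⁻¹

For a first-order series the maximum intermediate yield is C_{P,max}/C_{A0} = (k₁/k₂)^[k₂/(k₂−k₁)].
= (3.36/0.0618)^(0.0618/(0.0618−3.36)) = (54.37)^(-0.01874) = 0.9279.
C_{P,max} = 0.9279×1.19 = 1.10 mol·L⁻¹.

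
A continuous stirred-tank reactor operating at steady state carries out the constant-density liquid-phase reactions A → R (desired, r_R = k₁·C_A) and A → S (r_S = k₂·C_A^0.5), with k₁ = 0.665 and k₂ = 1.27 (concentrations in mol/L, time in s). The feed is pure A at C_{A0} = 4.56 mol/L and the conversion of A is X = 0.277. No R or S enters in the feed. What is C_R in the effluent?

0.616 mol/L

Exit C_A = C_{A0}(1−X) = 4.56×0.723 = 3.297 mol/L.
A CSTR operates uniformly at the exit composition, giving r_R = 2.192 and r_S = 2.306 (each k·C_A^n at C_A = 3.297).
Fraction of consumed A going to R: r_R/(r_R+r_S) = 0.4874.
C_R = 0.4874·C_{A0}·X = 0.4874×4.56×0.277 = 0.616 mol/L.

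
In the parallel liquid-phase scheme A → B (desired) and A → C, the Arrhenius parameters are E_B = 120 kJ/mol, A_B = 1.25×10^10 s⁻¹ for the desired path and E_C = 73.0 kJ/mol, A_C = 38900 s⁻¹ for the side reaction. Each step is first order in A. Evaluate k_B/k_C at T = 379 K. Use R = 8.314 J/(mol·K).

0.107

Since both paths have the same order in A, the concentration cancels and S_{B/C} = k_B/k_C = (A_B/A_C)·exp[(E_C−E_B)/(RT)].
(E_C−E_B)/(RT) = (73.0−120)×10³/(8.314×379) = -47000/3151 = -14.92.
k_B/k_C = (1.25×10^10/38900)·exp(-14.92) = 3.213×10^5 × 3.328×10^-7 = 0.107.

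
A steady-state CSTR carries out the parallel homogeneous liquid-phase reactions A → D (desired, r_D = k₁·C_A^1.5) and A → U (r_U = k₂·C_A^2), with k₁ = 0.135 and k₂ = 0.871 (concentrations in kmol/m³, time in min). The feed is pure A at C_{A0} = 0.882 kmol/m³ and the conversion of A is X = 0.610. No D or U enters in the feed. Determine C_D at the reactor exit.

0.112 kmol/m³

Exit C_A = C_{A0}(1−X) = 0.882×0.390 = 0.3440 kmol/m³.
Rates in a CSTR are evaluated at the outlet concentration: r_D = 0.135×0.3440^1.5 = 0.02724, r_U = 0.871×0.3440^2 = 0.1031.
Fraction of consumed A going to D: r_D/(r_D+r_U) = 0.2090.
C_D = 0.2090·C_{A0}·X = 0.2090×0.882×0.610 = 0.112 kmol/m³.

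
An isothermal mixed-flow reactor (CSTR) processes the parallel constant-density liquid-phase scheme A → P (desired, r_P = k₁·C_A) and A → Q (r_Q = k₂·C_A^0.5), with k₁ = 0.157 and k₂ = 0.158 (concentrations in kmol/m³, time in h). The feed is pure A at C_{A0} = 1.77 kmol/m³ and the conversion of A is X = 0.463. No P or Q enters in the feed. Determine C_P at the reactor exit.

0.403 kmol/m³

Exit C_A = C_{A0}(1−X) = 1.77×0.537 = 0.9505 kmol/m³.
In a CSTR the entire volume is at exit conditions, so r_P = 0.157×0.9505 = 0.1492 and r_Q = 0.158×0.9505^0.5 = 0.1540.
Fraction of consumed A going to P: r_P/(r_P+r_Q) = 0.4921.
C_P = 0.4921·C_{A0}·X = 0.4921×1.77×0.463 = 0.403 kmol/m³.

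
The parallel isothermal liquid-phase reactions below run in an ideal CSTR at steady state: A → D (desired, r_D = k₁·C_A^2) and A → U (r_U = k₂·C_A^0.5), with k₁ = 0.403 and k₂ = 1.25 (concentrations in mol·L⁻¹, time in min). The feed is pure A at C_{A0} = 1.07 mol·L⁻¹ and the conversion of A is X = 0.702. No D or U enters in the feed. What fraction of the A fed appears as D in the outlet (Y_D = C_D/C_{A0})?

0.0385

Exit C_A = C_{A0}(1−X) = 1.07×0.298 = 0.3189 mol·L⁻¹.
In a CSTR the entire volume is at exit conditions, so r_D = 0.403×0.3189^2 = 0.04097 and r_U = 1.25×0.3189^0.5 = 0.7058.
Fraction of consumed A going to D: r_D/(r_D+r_U) = 0.05486.
C_D = 0.05486·C_{A0}·X = 0.05486×1.07×0.702 = 0.0412 mol·L⁻¹; Y_D = C_D/C_{A0} = 0.0385.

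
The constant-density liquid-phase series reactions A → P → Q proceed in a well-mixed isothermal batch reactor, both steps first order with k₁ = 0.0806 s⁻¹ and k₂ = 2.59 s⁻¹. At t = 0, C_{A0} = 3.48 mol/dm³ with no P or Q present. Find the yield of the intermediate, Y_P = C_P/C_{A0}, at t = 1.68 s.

For first-order series with pure A initially, C_P(t) = k₁C_{A0}/(k₂−k₁)·(e^(−k₁t) − e^(−k₂t)).
e^(−k₁t) = e^(−0.0806×1.68) = e^(−0.1354) = 0.8734; e^(−k₂t) = e^(−4.351) = 0.01289.
C_P = 0.0806×3.48/(2.59−0.0806) × (0.8734−0.01289) = 0.1118×0.8605 = 0.09618 mol/dm³.
Y_P = C_P/C_{A0} = 0.09618/3.48 = 0.0276.

0.0276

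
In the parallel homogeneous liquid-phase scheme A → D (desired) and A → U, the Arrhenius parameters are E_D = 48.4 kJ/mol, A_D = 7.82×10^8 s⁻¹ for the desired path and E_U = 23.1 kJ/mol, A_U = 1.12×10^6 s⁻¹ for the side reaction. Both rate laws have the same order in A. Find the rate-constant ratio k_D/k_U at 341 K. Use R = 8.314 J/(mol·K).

0.0930

With equal orders, S_{D/U} = k_D/k_U = (A_D/A_U)·exp[(E_U−E_D)/(RT)].
(E_U−E_D)/(RT) = (23.1−48.4)×10³/(8.314×341) = -25300/2835 = -8.924.
k_D/k_U = (7.82×10^8/1.12×10^6)·exp(-8.924) = 698.2 × 1.332×10^-4 = 0.0930.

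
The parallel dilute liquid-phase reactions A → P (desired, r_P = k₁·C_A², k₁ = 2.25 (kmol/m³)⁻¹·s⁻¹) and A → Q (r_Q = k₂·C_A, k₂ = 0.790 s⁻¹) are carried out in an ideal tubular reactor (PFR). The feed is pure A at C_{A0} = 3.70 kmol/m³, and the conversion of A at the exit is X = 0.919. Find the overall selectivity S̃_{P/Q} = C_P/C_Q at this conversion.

C_A = C_{A0}(1−X) = 0.2997 kmol/m³.
Along a PFR/batch, dC_Q/dC_A = −r_Q/(r_P+r_Q) = −k₂/(k₂+k₁·C_A).
Integrating from C_{A0} to C_A: C_Q = (0.790/2.25)·ln[(0.790+2.25·3.70)/(0.790+2.25·0.300)] = 0.3511·ln(9.115/1.464) = 0.6420 kmol/m³.
Then C_P = (C_{A0}−C_A) − C_Q = 3.400 − 0.6420 = 2.758 kmol/m³.
S̃_{P/Q} = C_P/C_Q = 2.758/0.6420 = 4.30.

4.30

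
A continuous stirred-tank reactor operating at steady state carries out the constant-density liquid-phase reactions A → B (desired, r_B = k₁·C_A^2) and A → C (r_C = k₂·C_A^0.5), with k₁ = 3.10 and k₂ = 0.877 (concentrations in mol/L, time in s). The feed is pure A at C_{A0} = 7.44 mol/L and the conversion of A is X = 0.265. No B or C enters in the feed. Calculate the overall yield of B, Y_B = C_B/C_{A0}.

0.259

Exit C_A = C_{A0}(1−X) = 7.44×0.735 = 5.468 mol/L.
In a CSTR the entire volume is at exit conditions, so r_B = 3.10×5.468^2 = 92.70 and r_C = 0.877×5.468^0.5 = 2.051.
Fraction of consumed A going to B: r_B/(r_B+r_C) = 0.9784.
C_B = 0.9784·C_{A0}·X = 0.9784×7.44×0.265 = 1.93 mol/L; Y_B = C_B/C_{A0} = 0.259.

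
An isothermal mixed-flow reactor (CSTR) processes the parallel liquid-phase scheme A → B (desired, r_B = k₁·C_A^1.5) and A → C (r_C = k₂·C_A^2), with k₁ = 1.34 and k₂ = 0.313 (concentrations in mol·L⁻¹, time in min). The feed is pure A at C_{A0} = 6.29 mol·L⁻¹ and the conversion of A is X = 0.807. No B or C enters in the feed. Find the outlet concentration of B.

4.04 mol·L⁻¹

Exit C_A = C_{A0}(1−X) = 6.29×0.193 = 1.214 mol·L⁻¹.
Rates in a CSTR are evaluated at the outlet concentration: r_B = 1.34×1.214^1.5 = 1.792, r_C = 0.313×1.214^2 = 0.4613.
Fraction of consumed A going to B: r_B/(r_B+r_C) = 0.7953.
C_B = 0.7953·C_{A0}·X = 0.7953×6.29×0.807 = 4.04 mol·L⁻¹.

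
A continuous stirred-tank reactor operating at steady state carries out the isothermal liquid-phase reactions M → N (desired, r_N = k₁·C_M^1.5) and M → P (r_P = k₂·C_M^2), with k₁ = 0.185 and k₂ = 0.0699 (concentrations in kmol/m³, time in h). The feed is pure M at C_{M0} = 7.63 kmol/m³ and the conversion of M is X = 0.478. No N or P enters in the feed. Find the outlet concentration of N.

2.08 kmol/m³

Exit C_M = C_{M0}(1−X) = 7.63×0.522 = 3.983 kmol/m³.
A CSTR operates uniformly at the exit composition, giving r_N = 1.470 and r_P = 1.109 (each k·C_M^n at C_M = 3.983).
Fraction of consumed M going to N: r_N/(r_N+r_P) = 0.5701.
C_N = 0.5701·C_{M0}·X = 0.5701×7.63×0.478 = 2.08 kmol/m³.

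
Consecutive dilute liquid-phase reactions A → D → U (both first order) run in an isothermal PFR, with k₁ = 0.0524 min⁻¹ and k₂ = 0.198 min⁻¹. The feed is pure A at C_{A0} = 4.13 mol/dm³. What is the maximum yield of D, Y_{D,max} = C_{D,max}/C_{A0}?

0.164

At the optimum, C_{D,max}/C_{A0} = (k₁/k₂)^[k₂/(k₂−k₁)].
= (0.0524/0.198)^(0.198/(0.198−0.0524)) = (0.2646)^(1.360) = 0.1640.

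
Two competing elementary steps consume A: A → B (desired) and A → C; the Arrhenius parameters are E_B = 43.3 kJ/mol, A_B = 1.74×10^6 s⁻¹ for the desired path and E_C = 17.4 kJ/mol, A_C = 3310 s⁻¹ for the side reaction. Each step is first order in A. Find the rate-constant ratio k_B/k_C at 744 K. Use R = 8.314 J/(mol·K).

7.98

With equal orders, S_{B/C} = k_B/k_C = (A_B/A_C)·exp[(E_C−E_B)/(RT)].
(E_C−E_B)/(RT) = (17.4−43.3)×10³/(8.314×744) = -25900/6186 = -4.187.
k_B/k_C = (1.74×10^6/3310)·exp(-4.187) = 525.7 × 0.01519 = 7.98.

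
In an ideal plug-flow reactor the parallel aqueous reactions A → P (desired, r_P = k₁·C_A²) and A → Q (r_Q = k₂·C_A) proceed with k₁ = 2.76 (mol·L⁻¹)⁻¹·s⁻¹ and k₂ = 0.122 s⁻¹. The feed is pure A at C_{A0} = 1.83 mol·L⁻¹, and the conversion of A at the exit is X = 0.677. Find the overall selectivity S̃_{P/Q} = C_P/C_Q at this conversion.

24.9

C_A = C_{A0}(1−X) = 0.5911 mol·L⁻¹.
Along a PFR/batch, dC_Q/dC_A = −r_Q/(r_P+r_Q) = −k₂/(k₂+k₁·C_A).
Integrating from C_{A0} to C_A: C_Q = (0.122/2.76)·ln[(0.122+2.76·1.83)/(0.122+2.76·0.591)] = 0.04420·ln(5.173/1.753) = 0.04782 mol·L⁻¹.
Then C_P = (C_{A0}−C_A) − C_Q = 1.239 − 0.04782 = 1.191 mol·L⁻¹.
S̃_{P/Q} = C_P/C_Q = 1.191/0.04782 = 24.9.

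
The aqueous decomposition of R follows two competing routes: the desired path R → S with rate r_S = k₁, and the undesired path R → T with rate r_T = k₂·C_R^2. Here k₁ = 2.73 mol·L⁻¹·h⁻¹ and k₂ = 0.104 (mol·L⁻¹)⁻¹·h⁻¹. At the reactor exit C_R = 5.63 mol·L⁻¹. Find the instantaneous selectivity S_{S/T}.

0.828

S_{S/T} = r_S/r_T = (k₁)/(k₂·C_R^2) = (k₁/k₂)·C_R^-2.
= (2.73) / (0.104×5.630^2) = 2.730/3.296 = 0.828.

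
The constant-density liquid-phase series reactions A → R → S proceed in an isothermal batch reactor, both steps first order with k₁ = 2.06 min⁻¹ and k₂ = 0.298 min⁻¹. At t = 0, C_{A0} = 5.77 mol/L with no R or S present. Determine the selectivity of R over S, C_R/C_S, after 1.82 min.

The intermediate concentration in a first-order A→B→C sequence is C_R = k₁C_{A0}(e^(−k₁t) − e^(−k₂t))/(k₂−k₁).
e^(−k₁t) = e^(−2.06×1.82) = e^(−3.749) = 0.02354; e^(−k₂t) = e^(−0.5424) = 0.5814.
C_R = 2.06×5.77/(0.298−2.06) × (0.02354−0.5814) = (-6.746)×(-0.5578) = 3.763 mol/L.
C_A = C_{A0}e^(−k₁t) = 0.1358 mol/L, so C_S = C_{A0}−C_A−C_R = 1.871 mol/L; C_R/C_S = 2.01.

2.01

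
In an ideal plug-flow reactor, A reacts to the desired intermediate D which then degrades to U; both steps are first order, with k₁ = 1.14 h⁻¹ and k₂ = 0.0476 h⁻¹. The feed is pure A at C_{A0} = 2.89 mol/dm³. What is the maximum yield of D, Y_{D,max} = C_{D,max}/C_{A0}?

0.871

For a first-order series the maximum intermediate yield is C_{D,max}/C_{A0} = (k₁/k₂)^[k₂/(k₂−k₁)].
= (1.14/0.0476)^(0.0476/(0.0476−1.14)) = (23.95)^(-0.04357) = 0.8708.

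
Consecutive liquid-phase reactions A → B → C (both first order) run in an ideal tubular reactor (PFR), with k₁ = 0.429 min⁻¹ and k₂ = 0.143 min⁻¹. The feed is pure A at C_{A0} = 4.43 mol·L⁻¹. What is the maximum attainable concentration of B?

2.56 mol·L⁻¹

At the optimum, C_{B,max}/C_{A0} = (k₁/k₂)^[k₂/(k₂−k₁)].
= (0.429/0.143)^(0.143/(0.143−0.429)) = (3.000)^(-0.5000) = 0.5774.
C_{B,max} = 0.5774×4.43 = 2.56 mol·L⁻¹.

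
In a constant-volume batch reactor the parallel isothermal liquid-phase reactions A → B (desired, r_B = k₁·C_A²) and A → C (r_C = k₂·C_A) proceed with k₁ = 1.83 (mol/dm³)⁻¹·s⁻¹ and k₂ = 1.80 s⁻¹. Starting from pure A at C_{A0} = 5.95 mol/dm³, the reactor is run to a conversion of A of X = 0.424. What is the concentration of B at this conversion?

C_A = C_{A0}(1−X) = 3.427 mol/dm³.
Along a PFR/batch, dC_C/dC_A = −r_C/(r_B+r_C) = −k₂/(k₂+k₁·C_A).
Integrating from C_{A0} to C_A: C_C = (1.80/1.83)·ln[(1.80+1.83·5.95)/(1.80+1.83·3.43)] = 0.9836·ln(12.69/8.072) = 0.4449 mol/dm³.
Then C_B = (C_{A0}−C_A) − C_C = 2.523 − 0.4449 = 2.078 mol/dm³.

2.08 mol/dm³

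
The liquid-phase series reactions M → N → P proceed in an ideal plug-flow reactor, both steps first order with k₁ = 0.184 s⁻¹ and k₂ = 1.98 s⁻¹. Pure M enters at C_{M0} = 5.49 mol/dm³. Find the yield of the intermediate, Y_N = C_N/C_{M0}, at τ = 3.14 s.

0.0573

Solving the coupled first-order balances gives C_N(τ) = [k₁/(k₂−k₁)]·C_{M0}·(e^(−k₁τ) − e^(−k₂τ)).
e^(−k₁τ) = e^(−0.184×3.14) = e^(−0.5778) = 0.5612; e^(−k₂τ) = e^(−6.217) = 0.001995.
C_N = 0.184×5.49/(1.98−0.184) × (0.5612−0.001995) = 0.5624×0.5592 = 0.3145 mol/dm³.
Y_N = C_N/C_{M0} = 0.3145/5.49 = 0.0573.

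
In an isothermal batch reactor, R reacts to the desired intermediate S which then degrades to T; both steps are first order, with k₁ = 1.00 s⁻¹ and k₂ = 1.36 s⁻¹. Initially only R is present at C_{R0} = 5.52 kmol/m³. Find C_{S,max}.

At the optimum, C_{S,max}/C_{R0} = (k₁/k₂)^[k₂/(k₂−k₁)].
= (1.00/1.36)^(1.36/(1.36−1.00)) = (0.7353)^(3.778) = 0.3130.
C_{S,max} = 0.3130×5.52 = 1.73 kmol/m³.

1.73 kmol/m³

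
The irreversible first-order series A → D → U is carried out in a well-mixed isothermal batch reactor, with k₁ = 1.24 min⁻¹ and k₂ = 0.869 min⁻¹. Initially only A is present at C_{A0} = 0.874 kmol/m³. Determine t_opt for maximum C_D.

0.958 min

For first-order series the maximum of C_D occurs at t_opt = ln(k₂/k₁)/(k₂−k₁).
= ln(0.869/1.24)/(0.869−1.24) = ln(0.7008)/-0.3710 = -0.3555/-0.3710 = 0.958 min.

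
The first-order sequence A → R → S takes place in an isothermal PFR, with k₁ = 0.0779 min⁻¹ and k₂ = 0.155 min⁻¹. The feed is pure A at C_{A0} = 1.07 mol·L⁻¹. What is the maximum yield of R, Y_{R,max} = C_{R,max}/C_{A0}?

0.251

At the optimum, C_{R,max}/C_{A0} = (k₁/k₂)^[k₂/(k₂−k₁)].
= (0.0779/0.155)^(0.155/(0.155−0.0779)) = (0.5026)^(2.010) = 0.2508.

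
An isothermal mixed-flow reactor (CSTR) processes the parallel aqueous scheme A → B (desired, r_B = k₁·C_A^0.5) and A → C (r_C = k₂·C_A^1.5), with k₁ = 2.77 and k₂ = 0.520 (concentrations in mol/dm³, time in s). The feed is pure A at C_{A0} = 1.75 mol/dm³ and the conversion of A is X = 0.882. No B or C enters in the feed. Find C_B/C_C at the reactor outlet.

Exit C_A = C_{A0}(1−X) = 1.75×0.118 = 0.2065 mol/dm³.
A CSTR operates uniformly at the exit composition, giving r_B = 1.259 and r_C = 0.04880 (each k·C_A^n at C_A = 0.2065).
Overall selectivity = C_B/C_C = r_Bτ/(r_Cτ) = r_B/r_C = 25.8.

25.8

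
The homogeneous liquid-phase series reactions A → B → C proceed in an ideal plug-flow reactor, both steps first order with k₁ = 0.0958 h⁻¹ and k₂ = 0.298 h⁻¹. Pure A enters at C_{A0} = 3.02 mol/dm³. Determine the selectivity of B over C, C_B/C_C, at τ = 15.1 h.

0.161

Solving the coupled first-order balances gives C_B(τ) = [k₁/(k₂−k₁)]·C_{A0}·(e^(−k₁τ) − e^(−k₂τ)).
e^(−k₁τ) = e^(−0.0958×15.1) = e^(−1.447) = 0.2354; e^(−k₂τ) = e^(−4.500) = 0.01111.
C_B = 0.0958×3.02/(0.298−0.0958) × (0.2354−0.01111) = 1.431×0.2243 = 0.3209 mol/dm³.
C_A = C_{A0}e^(−k₁τ) = 0.7108 mol/dm³, so C_C = C_{A0}−C_A−C_B = 1.988 mol/dm³; C_B/C_C = 0.161.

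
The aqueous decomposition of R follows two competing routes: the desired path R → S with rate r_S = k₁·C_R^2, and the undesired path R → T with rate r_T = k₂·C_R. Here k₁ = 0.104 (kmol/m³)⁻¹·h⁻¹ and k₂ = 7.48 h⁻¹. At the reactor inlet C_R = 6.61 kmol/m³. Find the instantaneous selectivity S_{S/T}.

S_{S/T} = r_S/r_T = (k₁·C_R^2)/(k₂·C_R) = (k₁/k₂)·C_R.
= (0.104×6.610^2) / (7.48×6.610) = 4.544/49.44 = 0.0919.
Since the desired path is higher order in R, keeping C_R high (PFR or concentrated feed) favours S.

0.0919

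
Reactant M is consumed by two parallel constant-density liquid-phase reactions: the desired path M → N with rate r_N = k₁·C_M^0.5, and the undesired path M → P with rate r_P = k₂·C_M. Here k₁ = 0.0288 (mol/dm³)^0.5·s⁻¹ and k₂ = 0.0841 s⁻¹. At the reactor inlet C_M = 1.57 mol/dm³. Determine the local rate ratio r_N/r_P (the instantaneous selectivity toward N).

S_{N/P} = r_N/r_P = (k₁·C_M^0.5)/(k₂·C_M) = (k₁/k₂)·C_M^-0.5.
= (0.0288×1.570^0.5) / (0.0841×1.570) = 0.03609/0.1320 = 0.273.
The undesired path is higher order in M, so low C_M (CSTR or dilute feed) favours N.

0.273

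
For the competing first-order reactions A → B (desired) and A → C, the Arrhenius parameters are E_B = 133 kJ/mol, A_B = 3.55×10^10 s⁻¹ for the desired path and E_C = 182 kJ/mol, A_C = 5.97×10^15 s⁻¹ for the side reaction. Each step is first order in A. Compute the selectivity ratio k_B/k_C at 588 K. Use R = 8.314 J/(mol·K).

0.134

k_B/k_C = (A_B/A_C)·exp[−(E_B−E_C)/(RT)] = (A_B/A_C)·exp[(E_C−E_B)/(RT)].
(E_C−E_B)/(RT) = (182−133)×10³/(8.314×588) = 49000/4889 = 10.02.
k_B/k_C = (3.55×10^10/5.97×10^15)·exp(10.02) = 5.946×10^-6 × 22545 = 0.134.
Since E_B < E_C, lowering the temperature improves selectivity toward B.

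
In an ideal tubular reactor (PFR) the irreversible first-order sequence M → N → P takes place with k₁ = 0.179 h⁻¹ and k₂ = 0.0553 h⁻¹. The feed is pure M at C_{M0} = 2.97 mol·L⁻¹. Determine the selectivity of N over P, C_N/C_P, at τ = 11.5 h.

2.00

Solving the coupled first-order balances gives C_N(τ) = [k₁/(k₂−k₁)]·C_{M0}·(e^(−k₁τ) − e^(−k₂τ)).
e^(−k₁τ) = e^(−0.179×11.5) = e^(−2.058) = 0.1276; e^(−k₂τ) = e^(−0.6360) = 0.5294.
C_N = 0.179×2.97/(0.0553−0.179) × (0.1276−0.5294) = (-4.298)×(-0.4018) = 1.727 mol·L⁻¹.
C_M = C_{M0}e^(−k₁τ) = 0.3791 mol·L⁻¹, so C_P = C_{M0}−C_M−C_N = 0.8641 mol·L⁻¹; C_N/C_P = 2.00.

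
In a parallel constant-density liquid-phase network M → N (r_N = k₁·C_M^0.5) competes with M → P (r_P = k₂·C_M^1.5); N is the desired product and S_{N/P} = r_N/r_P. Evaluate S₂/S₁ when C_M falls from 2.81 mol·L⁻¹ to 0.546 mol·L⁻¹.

5.15

S_{N/P} = (k₁/k₂)·C_M⁻¹, so S₂/S₁ = (C_{M,2}/C_{M,1})⁻¹.
= 2.81/0.546 = 5.15.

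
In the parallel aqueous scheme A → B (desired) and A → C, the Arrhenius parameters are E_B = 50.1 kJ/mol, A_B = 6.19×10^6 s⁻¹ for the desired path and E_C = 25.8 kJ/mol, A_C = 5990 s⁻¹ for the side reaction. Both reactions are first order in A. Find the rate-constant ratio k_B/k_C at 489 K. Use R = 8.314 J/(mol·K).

k_B/k_C = (A_B/A_C)·exp[−(E_B−E_C)/(RT)] = (A_B/A_C)·exp[(E_C−E_B)/(RT)].
(E_C−E_B)/(RT) = (25.8−50.1)×10³/(8.314×489) = -24300/4066 = -5.977.
k_B/k_C = (6.19×10^6/5990)·exp(-5.977) = 1033 × 0.002536 = 2.62.
Since E_B > E_C, raising the temperature improves selectivity toward B.

2.62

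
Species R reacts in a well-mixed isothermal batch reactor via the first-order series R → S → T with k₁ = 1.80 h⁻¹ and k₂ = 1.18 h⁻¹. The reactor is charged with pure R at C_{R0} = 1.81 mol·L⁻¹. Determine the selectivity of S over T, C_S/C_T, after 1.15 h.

Solving the coupled first-order balances gives C_S(t) = [k₁/(k₂−k₁)]·C_{R0}·(e^(−k₁t) − e^(−k₂t)).
e^(−k₁t) = e^(−1.80×1.15) = e^(−2.070) = 0.1262; e^(−k₂t) = e^(−1.357) = 0.2574.
C_S = 1.80×1.81/(1.18−1.80) × (0.1262−0.2574) = (-5.255)×(-0.1312) = 0.6897 mol·L⁻¹.
C_R = C_{R0}e^(−k₁t) = 0.2284 mol·L⁻¹, so C_T = C_{R0}−C_R−C_S = 0.8919 mol·L⁻¹; C_S/C_T = 0.773.

0.773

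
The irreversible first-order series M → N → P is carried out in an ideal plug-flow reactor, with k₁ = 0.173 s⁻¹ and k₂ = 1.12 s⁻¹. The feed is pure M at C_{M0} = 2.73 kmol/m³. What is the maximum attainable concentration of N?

0.300 kmol/m³

Evaluating C_N at τ_opt = ln(k₂/k₁)/(k₂−k₁) gives C_{N,max}/C_{M0} = (k₁/k₂)^[k₂/(k₂−k₁)].
= (0.173/1.12)^(1.12/(1.12−0.173)) = (0.1545)^(1.183) = 0.1098.
C_{N,max} = 0.1098×2.73 = 0.300 kmol/m³.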